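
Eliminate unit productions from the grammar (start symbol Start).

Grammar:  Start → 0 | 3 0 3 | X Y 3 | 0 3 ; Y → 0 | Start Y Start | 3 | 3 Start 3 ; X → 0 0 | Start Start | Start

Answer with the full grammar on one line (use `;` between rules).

Start → 0 | 3 0 3 | X Y 3 | 0 3; Y → 0 | Start Y Start | 3 | 3 Start 3; X → 0 | 3 0 3 | X Y 3 | 0 3 | 0 0 | Start Start

Unit pairs: X ⇒* {Start}.
For every A with A ⇒* B via unit rules, add B's non-unit alternatives to A; then delete every rule of the form X → Y.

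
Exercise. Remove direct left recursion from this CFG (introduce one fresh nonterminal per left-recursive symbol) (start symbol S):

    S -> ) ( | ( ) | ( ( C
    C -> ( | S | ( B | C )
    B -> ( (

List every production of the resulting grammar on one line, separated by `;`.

S -> ) ( | ( ) | ( ( C; C -> ( C' | S C' | ( B C'; B -> ( (; C' -> ) C' | ε

C is directly left-recursive.
For C: α = {)}, β = {(, S, ( B}. Rewrite as C → β C' and C' → α C' | ε.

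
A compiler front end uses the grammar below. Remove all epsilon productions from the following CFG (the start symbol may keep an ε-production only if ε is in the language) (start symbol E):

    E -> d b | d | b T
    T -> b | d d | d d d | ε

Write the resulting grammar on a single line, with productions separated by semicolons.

E -> d b | d | b T | b; T -> b | d d | d d d

Nullable nonterminals: {T}.
ε ∉ L(G), so no ε-production is kept.
Add the nullable-subset variants: E → b T gives b T | b.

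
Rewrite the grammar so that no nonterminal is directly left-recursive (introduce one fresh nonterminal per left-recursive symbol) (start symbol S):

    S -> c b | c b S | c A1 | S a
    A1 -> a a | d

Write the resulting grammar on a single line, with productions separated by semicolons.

S -> c b S' | c b S S' | c A1 S'; A1 -> a a | d; S' -> a S' | ε

Left recursion appears on S.
For S: α = {a}, β = {c b, c b S, c A1}. Rewrite as S → β S' and S' → α S' | ε.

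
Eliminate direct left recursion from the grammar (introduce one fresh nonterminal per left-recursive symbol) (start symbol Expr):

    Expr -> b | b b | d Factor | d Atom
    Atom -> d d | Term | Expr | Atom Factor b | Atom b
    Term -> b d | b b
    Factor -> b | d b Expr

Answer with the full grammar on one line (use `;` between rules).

Expr -> b | b b | d Factor | d Atom; Atom -> d d Atom1 | Term Atom1 | Expr Atom1; Term -> b d | b b; Factor -> b | d b Expr; Atom1 -> Factor b Atom1 | b Atom1 | ε

Left recursion appears on Atom.
For Atom: α = {Factor b, b}, β = {d d, Term, Expr}. Rewrite as Atom → β Atom1 and Atom1 → α Atom1 | ε.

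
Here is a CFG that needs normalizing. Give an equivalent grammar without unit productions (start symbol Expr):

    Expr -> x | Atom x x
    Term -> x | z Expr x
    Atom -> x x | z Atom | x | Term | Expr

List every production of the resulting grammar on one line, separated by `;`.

Unit pairs: Atom ⇒* {Expr, Term}.
For every A with A ⇒* B via unit rules, add B's non-unit alternatives to A; then delete every rule of the form X → Y.

Expr -> x | Atom x x; Term -> x | z Expr x; Atom -> x | z Expr x | x x | z Atom | Atom x x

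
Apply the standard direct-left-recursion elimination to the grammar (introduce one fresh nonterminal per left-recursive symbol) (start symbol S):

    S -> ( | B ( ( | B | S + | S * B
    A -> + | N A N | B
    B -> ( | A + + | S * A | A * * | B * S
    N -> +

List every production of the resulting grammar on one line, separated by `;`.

S -> ( S' | B ( ( S' | B S'; A -> + | N A N | B; B -> ( B' | A + + B' | S * A B' | A * * B'; N -> +; S' -> + S' | * B S' | ε; B' -> * S B' | ε

Left recursion appears on S, B.
For S: α = {+, * B}, β = {(, B ( (, B}. Rewrite as S → β S' and S' → α S' | ε.
For B: α = {* S}, β = {(, A + +, S * A, A * *}. Rewrite as B → β B' and B' → α B' | ε.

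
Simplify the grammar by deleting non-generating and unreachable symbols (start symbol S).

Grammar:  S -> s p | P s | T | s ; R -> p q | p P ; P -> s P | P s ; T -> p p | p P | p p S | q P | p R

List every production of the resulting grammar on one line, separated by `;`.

S -> s p | T | s; R -> p q; T -> p p | p p S | p R

Generating nonterminals: {R, S, T}.
Reachable from S after that: {R, S, T}.
Removed useless symbols: {P} and every production mentioning them.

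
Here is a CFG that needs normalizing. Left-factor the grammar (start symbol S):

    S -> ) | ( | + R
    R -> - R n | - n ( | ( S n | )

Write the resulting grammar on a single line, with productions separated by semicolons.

R has alternatives sharing prefix '-': factor to R → - R' with R' → R n | n (.

S -> ) | ( | + R; R -> ( S n | ) | - R'; R' -> R n | n (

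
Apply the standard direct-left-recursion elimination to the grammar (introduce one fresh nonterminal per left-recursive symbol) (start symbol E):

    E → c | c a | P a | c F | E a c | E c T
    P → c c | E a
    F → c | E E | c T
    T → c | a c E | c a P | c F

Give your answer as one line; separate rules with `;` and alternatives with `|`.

E → c E' | c a E' | P a E' | c F E'; P → c c | E a; F → c | E E | c T; T → c | a c E | c a P | c F; E' → a c E' | c T E' | ε

Left recursion appears on E.
For E: α = {a c, c T}, β = {c, c a, P a, c F}. Rewrite as E → β E' and E' → α E' | ε.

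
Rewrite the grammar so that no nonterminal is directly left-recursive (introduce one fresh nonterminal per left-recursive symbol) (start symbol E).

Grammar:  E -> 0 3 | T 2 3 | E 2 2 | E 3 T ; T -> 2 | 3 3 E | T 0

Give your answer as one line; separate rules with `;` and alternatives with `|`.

E -> 0 3 E' | T 2 3 E'; T -> 2 T' | 3 3 E T'; E' -> 2 2 E' | 3 T E' | ε; T' -> 0 T' | ε

Directly left-recursive nonterminals: E, T.
For E: α = {2 2, 3 T}, β = {0 3, T 2 3}. Rewrite as E → β E' and E' → α E' | ε.
For T: α = {0}, β = {2, 3 3 E}. Rewrite as T → β T' and T' → α T' | ε.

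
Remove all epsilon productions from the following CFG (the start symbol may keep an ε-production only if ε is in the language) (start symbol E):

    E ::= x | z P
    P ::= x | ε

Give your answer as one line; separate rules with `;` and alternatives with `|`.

The nullable symbols are {P}.
ε ∉ L(G), so no ε-production is kept.
Expand every rule over subsets of its nullable positions: E → z P gives z P | z.

E ::= x | z P | z; P ::= x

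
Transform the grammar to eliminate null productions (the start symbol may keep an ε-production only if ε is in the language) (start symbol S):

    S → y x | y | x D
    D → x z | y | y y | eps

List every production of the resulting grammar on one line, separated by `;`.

S → y x | y | x D | x; D → x z | y | y y

The nullable symbols are {D}.
ε ∉ L(G), so no ε-production is kept.
For each production, add variants omitting each subset of nullable occurrences: S → x D gives x D | x.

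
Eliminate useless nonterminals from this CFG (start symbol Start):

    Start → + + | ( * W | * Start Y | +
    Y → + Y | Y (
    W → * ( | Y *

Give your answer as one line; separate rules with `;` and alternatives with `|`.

Generating nonterminals: {Start, W}.
Reachable from Start after that: {Start, W}.
Removed useless symbols: {Y} and every production mentioning them.

Start → + + | ( * W | +; W → * (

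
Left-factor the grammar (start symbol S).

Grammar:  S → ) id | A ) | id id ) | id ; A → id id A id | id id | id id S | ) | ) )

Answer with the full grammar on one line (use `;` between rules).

S has alternatives sharing prefix 'id': factor to S → id S' with S' → id ) | ε.
A has alternatives sharing prefix 'id id': factor to A → id id A' with A' → A id | ε | S.
A has alternatives sharing prefix ')': factor to A → ) A'' with A'' → ε | ).

S → ) id | A ) | id S'; A → id id A' | ) A''; S' → id ) | ε; A' → A id | ε | S; A'' → ε | )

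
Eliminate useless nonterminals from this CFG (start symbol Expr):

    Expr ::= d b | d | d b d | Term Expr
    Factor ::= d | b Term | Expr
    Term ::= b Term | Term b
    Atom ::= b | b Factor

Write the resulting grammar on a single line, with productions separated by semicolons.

Expr ::= d b | d | d b d

Generating nonterminals: {Atom, Expr, Factor}.
Reachable from Expr after that: {Expr}.
Removed useless symbols: {Atom, Factor, Term} and every production mentioning them.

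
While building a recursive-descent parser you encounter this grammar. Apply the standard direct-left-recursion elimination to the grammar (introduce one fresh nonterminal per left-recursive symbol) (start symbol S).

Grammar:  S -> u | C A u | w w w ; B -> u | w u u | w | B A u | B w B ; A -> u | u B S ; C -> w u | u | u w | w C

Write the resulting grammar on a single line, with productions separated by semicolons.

S -> u | C A u | w w w; B -> u B' | w u u B' | w B'; A -> u | u B S; C -> w u | u | u w | w C; B' -> A u B' | w B B' | ε

Left recursion appears on B.
For B: α = {A u, w B}, β = {u, w u u, w}. Rewrite as B → β B' and B' → α B' | ε.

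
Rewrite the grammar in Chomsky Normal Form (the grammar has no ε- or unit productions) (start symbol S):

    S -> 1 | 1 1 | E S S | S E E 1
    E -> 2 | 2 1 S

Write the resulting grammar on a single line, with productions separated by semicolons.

S -> 1 | X1 X1 | E Y1 | S Y2; E -> 2 | X2 Y4; X1 -> 1; X2 -> 2; Y1 -> S S; Y2 -> E Y3; Y3 -> E X1; Y4 -> X1 S

Introduce a nonterminal for each terminal appearing in a rule of length ≥ 2: X1 → 1, X2 → 2.
Binarize each right-hand side of length ≥ 3 by chaining fresh nonterminals (Y1, Y2, …): affected rules were S → E S S; S → S E E X1; E → X2 X1 S.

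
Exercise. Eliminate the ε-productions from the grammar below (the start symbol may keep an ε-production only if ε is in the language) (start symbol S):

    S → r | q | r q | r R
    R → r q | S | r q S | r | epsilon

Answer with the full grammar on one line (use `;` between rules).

The nullable symbols are {R}.
ε ∉ L(G), so no ε-production is kept.

S → r | q | r q | r R; R → r q | S | r q S | r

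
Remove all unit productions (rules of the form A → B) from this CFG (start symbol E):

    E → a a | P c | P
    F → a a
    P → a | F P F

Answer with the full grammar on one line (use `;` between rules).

Unit pairs: E ⇒* {P}.
For each unit pair (A, B), copy every non-unit production of B to A, then drop all unit productions.

E → a a | P c | a | F P F; F → a a; P → a | F P F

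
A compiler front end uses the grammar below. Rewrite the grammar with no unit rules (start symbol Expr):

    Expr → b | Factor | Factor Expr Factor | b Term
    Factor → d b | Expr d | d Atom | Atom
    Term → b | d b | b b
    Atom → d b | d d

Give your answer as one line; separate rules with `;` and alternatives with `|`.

Expr → d b | d d | Expr d | d Atom | b | Factor Expr Factor | b Term; Factor → d b | d d | Expr d | d Atom; Term → b | d b | b b; Atom → d b | d d

Unit pairs: Expr ⇒* {Atom, Factor}; Factor ⇒* {Atom}.
For each unit pair (A, B), copy every non-unit production of B to A, then drop all unit productions.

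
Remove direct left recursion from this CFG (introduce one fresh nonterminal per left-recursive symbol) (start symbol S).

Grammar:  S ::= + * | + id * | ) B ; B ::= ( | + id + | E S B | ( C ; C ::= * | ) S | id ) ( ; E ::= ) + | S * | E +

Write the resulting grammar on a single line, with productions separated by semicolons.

S ::= + * | + id * | ) B; B ::= ( | + id + | E S B | ( C; C ::= * | ) S | id ) (; E ::= ) + E' | S * E'; E' ::= + E' | ε

E is directly left-recursive.
For E: α = {+}, β = {) +, S *}. Rewrite as E → β E' and E' → α E' | ε.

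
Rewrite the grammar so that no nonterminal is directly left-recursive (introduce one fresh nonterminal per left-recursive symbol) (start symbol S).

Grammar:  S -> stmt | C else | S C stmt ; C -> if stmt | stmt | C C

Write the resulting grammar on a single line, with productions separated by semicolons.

S -> stmt S' | C else S'; C -> if stmt C' | stmt C'; S' -> C stmt S' | ε; C' -> C C' | ε

Directly left-recursive nonterminals: S, C.
For S: α = {C stmt}, β = {stmt, C else}. Rewrite as S → β S' and S' → α S' | ε.
For C: α = {C}, β = {if stmt, stmt}. Rewrite as C → β C' and C' → α C' | ε.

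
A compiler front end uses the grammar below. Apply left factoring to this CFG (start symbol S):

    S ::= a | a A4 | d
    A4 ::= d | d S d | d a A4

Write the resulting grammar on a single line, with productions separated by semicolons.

S ::= d | a S'; A4 ::= d A4'; S' ::= ε | A4; A4' ::= ε | S d | a A4

S has alternatives sharing prefix 'a': factor to S → a S' with S' → ε | A4.
A4 has alternatives sharing prefix 'd': factor to A4 → d A4' with A4' → ε | S d | a A4.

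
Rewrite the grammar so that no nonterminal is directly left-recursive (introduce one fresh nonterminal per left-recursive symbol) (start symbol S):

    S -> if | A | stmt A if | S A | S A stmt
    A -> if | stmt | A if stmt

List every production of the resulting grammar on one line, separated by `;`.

Left recursion appears on S, A.
For S: α = {A, A stmt}, β = {if, A, stmt A if}. Rewrite as S → β S' and S' → α S' | ε.
For A: α = {if stmt}, β = {if, stmt}. Rewrite as A → β A' and A' → α A' | ε.

S -> if S' | A S' | stmt A if S'; A -> if A' | stmt A'; S' -> A S' | A stmt S' | epsilon; A' -> if stmt A' | epsilon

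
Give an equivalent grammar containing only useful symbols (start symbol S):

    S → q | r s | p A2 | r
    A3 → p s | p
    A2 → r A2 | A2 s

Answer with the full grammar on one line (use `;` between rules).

S → q | r s | r

Generating nonterminals: {A3, S}.
Reachable from S after that: {S}.
Removed useless symbols: {A2, A3} and every production mentioning them.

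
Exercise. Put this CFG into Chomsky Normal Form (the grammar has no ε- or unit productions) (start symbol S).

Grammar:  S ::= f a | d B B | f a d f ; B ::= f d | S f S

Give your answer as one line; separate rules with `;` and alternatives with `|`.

Introduce a nonterminal for each terminal appearing in a rule of length ≥ 2: X1 → f, X2 → a, X3 → d.
Binarize each right-hand side of length ≥ 3 by chaining fresh nonterminals (Y1, Y2, …): affected rules were S → X3 B B; S → X1 X2 X3 X1; B → S X1 S.

S ::= X1 X2 | X3 Y1 | X1 Y2; B ::= X1 X3 | S Y4; X1 ::= f; X2 ::= a; X3 ::= d; Y1 ::= B B; Y2 ::= X2 Y3; Y3 ::= X3 X1; Y4 ::= X1 S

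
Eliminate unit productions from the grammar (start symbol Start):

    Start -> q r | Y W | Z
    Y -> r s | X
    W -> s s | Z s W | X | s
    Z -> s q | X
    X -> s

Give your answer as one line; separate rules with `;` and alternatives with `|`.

Start -> s q | q r | Y W | s; Y -> s | r s; W -> s | s s | Z s W; Z -> s q | s; X -> s

Unit pairs: Start ⇒* {X, Z}; W ⇒* {X}; Y ⇒* {X}; Z ⇒* {X}.
For every A with A ⇒* B via unit rules, add B's non-unit alternatives to A; then delete every rule of the form X → Y.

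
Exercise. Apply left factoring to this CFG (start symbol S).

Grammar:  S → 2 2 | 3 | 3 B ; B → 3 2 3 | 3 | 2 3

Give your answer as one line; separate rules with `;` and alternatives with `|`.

S has alternatives sharing prefix '3': factor to S → 3 S' with S' → ε | B.
B has alternatives sharing prefix '3': factor to B → 3 B' with B' → 2 3 | ε.

S → 2 2 | 3 S'; B → 2 3 | 3 B'; S' → ε | B; B' → 2 3 | ε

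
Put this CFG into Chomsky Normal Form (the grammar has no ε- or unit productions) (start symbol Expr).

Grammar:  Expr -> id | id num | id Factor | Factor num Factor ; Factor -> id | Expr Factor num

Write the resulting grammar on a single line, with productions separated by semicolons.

Expr -> id | X1 X2 | X1 Factor | Factor Y1; Factor -> id | Expr Y2; X1 -> id; X2 -> num; Y1 -> X2 Factor; Y2 -> Factor X2

Introduce a nonterminal for each terminal appearing in a rule of length ≥ 2: X1 → id, X2 → num.
Binarize each right-hand side of length ≥ 3 by chaining fresh nonterminals (Y1, Y2, …): affected rules were Expr → Factor X2 Factor; Factor → Expr Factor X2.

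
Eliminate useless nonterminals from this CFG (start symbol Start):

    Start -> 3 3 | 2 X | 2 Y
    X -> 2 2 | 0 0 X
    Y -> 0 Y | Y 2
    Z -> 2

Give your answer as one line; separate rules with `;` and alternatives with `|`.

Start -> 3 3 | 2 X; X -> 2 2 | 0 0 X

Generating nonterminals: {Start, X, Z}.
Reachable from Start after that: {Start, X}.
Removed useless symbols: {Y, Z} and every production mentioning them.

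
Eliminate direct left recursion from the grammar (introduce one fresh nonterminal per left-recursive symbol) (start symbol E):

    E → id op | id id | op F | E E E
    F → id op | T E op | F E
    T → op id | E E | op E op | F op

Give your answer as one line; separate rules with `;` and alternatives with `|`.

E → id op E' | id id E' | op F E'; F → id op F' | T E op F'; T → op id | E E | op E op | F op; E' → E E E' | ε; F' → E F' | ε

Left recursion appears on E, F.
For E: α = {E E}, β = {id op, id id, op F}. Rewrite as E → β E' and E' → α E' | ε.
For F: α = {E}, β = {id op, T E op}. Rewrite as F → β F' and F' → α F' | ε.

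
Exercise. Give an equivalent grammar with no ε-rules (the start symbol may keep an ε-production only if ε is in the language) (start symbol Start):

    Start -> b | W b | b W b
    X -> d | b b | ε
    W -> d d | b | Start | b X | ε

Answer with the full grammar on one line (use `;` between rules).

Nullable nonterminals: {W, X}.
ε ∉ L(G), so no ε-production is kept.
Expand every rule over subsets of its nullable positions: Start → b W b gives b W b | b b.

Start -> b | W b | b W b | b b; X -> d | b b; W -> d d | b | Start | b X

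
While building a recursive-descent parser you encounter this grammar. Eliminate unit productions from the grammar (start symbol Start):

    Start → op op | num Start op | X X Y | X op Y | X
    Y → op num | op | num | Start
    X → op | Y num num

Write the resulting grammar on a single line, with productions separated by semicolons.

Start → op op | num Start op | X X Y | X op Y | op | Y num num; Y → op op | num Start op | X X Y | X op Y | op | Y num num | op num | num; X → op | Y num num

Unit pairs: Start ⇒* {X}; Y ⇒* {Start, X}.
For each unit pair (A, B), copy every non-unit production of B to A, then drop all unit productions.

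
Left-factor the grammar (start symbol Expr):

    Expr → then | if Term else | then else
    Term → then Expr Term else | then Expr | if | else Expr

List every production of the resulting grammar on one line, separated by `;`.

Expr → if Term else | then Expr1; Term → if | else Expr | then Expr Term1; Expr1 → eps | else; Term1 → Term else | eps

Expr has alternatives sharing prefix 'then': factor to Expr → then Expr1 with Expr1 → ε | else.
Term has alternatives sharing prefix 'then Expr': factor to Term → then Expr Term1 with Term1 → Term else | ε.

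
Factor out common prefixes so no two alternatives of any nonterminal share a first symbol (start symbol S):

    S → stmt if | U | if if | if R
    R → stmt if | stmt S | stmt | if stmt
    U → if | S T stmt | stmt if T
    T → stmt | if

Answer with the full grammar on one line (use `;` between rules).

S has alternatives sharing prefix 'if': factor to S → if S' with S' → if | R.
R has alternatives sharing prefix 'stmt': factor to R → stmt R' with R' → if | S | ε.

S → stmt if | U | if S'; R → if stmt | stmt R'; U → if | S T stmt | stmt if T; T → stmt | if; S' → if | R; R' → if | S | eps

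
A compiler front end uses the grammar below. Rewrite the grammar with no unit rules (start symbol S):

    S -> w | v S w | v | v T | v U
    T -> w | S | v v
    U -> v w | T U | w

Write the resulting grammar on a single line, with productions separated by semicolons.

S -> w | v S w | v | v T | v U; T -> w | v S w | v | v T | v U | v v; U -> v w | T U | w

Unit pairs: T ⇒* {S}.
For every A with A ⇒* B via unit rules, add B's non-unit alternatives to A; then delete every rule of the form X → Y.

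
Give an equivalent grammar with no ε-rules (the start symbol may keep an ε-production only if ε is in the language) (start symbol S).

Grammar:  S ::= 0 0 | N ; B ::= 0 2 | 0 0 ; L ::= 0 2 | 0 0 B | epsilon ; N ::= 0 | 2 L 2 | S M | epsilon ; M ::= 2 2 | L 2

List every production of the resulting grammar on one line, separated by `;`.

S ::= 0 0 | N | ε; B ::= 0 2 | 0 0; L ::= 0 2 | 0 0 B; N ::= 0 | 2 L 2 | 2 2 | S M | M; M ::= 2 2 | L 2 | 2

The nullable symbols are {L, N, S}.
ε ∈ L(G) since S is nullable, so keep S → ε.
Add the nullable-subset variants: N → 2 L 2 gives 2 L 2 | 2 2. N → S M gives S M | M. M → L 2 gives L 2 | 2.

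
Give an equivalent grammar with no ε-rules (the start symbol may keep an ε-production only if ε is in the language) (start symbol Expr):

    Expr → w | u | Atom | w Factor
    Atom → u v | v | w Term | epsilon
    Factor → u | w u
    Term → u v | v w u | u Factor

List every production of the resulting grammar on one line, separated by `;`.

The nullable symbols are {Atom, Expr}.
ε ∈ L(G) since Expr is nullable, so keep Expr → ε.

Expr → w | u | Atom | w Factor | ε; Atom → u v | v | w Term; Factor → u | w u; Term → u v | v w u | u Factor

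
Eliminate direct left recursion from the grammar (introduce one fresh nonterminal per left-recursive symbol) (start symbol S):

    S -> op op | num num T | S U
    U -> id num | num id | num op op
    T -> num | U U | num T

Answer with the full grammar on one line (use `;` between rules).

S is directly left-recursive.
For S: α = {U}, β = {op op, num num T}. Rewrite as S → β S' and S' → α S' | ε.

S -> op op S' | num num T S'; U -> id num | num id | num op op; T -> num | U U | num T; S' -> U S' | ε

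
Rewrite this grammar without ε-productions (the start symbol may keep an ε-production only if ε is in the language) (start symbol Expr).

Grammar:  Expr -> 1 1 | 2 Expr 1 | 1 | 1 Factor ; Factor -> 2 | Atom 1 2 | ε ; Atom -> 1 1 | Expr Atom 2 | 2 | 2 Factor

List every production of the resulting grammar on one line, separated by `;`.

Expr -> 1 1 | 2 Expr 1 | 1 | 1 Factor; Factor -> 2 | Atom 1 2; Atom -> 1 1 | Expr Atom 2 | 2 | 2 Factor

Nullable set = {Factor}.
ε ∉ L(G), so no ε-production is kept.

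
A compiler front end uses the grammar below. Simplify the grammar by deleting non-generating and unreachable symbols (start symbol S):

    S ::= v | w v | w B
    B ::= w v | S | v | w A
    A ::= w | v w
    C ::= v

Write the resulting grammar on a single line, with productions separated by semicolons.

Generating nonterminals: {A, B, C, S}.
Reachable from S after that: {A, B, S}.
Removed useless symbols: {C} and every production mentioning them.

S ::= v | w v | w B; B ::= w v | S | v | w A; A ::= w | v w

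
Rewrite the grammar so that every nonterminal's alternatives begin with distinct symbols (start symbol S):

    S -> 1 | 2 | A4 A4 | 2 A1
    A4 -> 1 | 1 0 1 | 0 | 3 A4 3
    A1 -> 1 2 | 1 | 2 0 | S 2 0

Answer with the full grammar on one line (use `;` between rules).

S has alternatives sharing prefix '2': factor to S → 2 S' with S' → ε | A1.
A4 has alternatives sharing prefix '1': factor to A4 → 1 A4' with A4' → ε | 0 1.
A1 has alternatives sharing prefix '1': factor to A1 → 1 A1' with A1' → 2 | ε.

S -> 1 | A4 A4 | 2 S'; A4 -> 0 | 3 A4 3 | 1 A4'; A1 -> 2 0 | S 2 0 | 1 A1'; S' -> ε | A1; A4' -> ε | 0 1; A1' -> 2 | ε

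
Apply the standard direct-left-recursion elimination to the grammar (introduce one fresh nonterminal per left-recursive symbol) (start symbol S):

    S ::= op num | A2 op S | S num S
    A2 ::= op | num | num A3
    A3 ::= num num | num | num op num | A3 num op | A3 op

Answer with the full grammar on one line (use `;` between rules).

Left recursion appears on S, A3.
For S: α = {num S}, β = {op num, A2 op S}. Rewrite as S → β S' and S' → α S' | ε.
For A3: α = {num op, op}, β = {num num, num, num op num}. Rewrite as A3 → β A3' and A3' → α A3' | ε.

S ::= op num S' | A2 op S S'; A2 ::= op | num | num A3; A3 ::= num num A3' | num A3' | num op num A3'; S' ::= num S S' | ε; A3' ::= num op A3' | op A3' | ε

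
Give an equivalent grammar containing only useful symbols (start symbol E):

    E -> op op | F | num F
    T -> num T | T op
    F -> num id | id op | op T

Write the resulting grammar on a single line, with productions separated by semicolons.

Generating nonterminals: {E, F}.
Reachable from E after that: {E, F}.
Removed useless symbols: {T} and every production mentioning them.

E -> op op | F | num F; F -> num id | id op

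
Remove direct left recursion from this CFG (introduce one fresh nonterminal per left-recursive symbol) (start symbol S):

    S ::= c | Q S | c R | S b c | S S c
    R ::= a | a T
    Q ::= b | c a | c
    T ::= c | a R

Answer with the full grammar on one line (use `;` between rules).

S ::= c S' | Q S S' | c R S'; R ::= a | a T; Q ::= b | c a | c; T ::= c | a R; S' ::= b c S' | S c S' | ε

Directly left-recursive nonterminal: S.
For S: α = {b c, S c}, β = {c, Q S, c R}. Rewrite as S → β S' and S' → α S' | ε.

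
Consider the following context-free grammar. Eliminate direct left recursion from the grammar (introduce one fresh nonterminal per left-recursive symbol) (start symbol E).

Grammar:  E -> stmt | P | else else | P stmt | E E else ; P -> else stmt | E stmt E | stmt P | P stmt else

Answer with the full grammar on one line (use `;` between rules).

E, P are directly left-recursive.
For E: α = {E else}, β = {stmt, P, else else, P stmt}. Rewrite as E → β E' and E' → α E' | ε.
For P: α = {stmt else}, β = {else stmt, E stmt E, stmt P}. Rewrite as P → β P' and P' → α P' | ε.

E -> stmt E' | P E' | else else E' | P stmt E'; P -> else stmt P' | E stmt E P' | stmt P P'; E' -> E else E' | ε; P' -> stmt else P' | ε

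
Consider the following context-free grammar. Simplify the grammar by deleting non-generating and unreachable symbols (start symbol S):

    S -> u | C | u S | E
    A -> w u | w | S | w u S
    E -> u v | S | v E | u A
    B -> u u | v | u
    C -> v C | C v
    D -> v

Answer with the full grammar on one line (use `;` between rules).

Generating nonterminals: {A, B, D, E, S}.
Reachable from S after that: {A, E, S}.
Removed useless symbols: {B, C, D} and every production mentioning them.

S -> u | u S | E; A -> w u | w | S | w u S; E -> u v | S | v E | u A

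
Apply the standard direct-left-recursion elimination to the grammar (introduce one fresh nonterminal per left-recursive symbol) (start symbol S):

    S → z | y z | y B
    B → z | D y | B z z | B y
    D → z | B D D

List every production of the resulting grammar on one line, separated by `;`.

B is directly left-recursive.
For B: α = {z z, y}, β = {z, D y}. Rewrite as B → β B' and B' → α B' | ε.

S → z | y z | y B; B → z B' | D y B'; D → z | B D D; B' → z z B' | y B' | ε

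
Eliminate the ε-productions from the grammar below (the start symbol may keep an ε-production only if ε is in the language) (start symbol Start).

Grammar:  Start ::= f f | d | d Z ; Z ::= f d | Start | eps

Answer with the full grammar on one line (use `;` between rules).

Start ::= f f | d | d Z; Z ::= f d | Start

Nullable nonterminals: {Z}.
ε ∉ L(G), so no ε-production is kept.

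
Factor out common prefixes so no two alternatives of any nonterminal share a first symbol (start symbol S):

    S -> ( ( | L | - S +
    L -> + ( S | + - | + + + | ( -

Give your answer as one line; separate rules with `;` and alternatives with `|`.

L has alternatives sharing prefix '+': factor to L → + L' with L' → ( S | - | + +.

S -> ( ( | L | - S +; L -> ( - | + L'; L' -> ( S | - | + +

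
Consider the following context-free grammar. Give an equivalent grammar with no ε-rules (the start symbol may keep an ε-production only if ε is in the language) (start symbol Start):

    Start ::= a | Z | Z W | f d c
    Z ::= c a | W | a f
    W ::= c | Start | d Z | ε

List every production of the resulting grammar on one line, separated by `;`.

Start ::= a | Z | Z W | W | f d c | ε; Z ::= c a | W | a f; W ::= c | Start | d Z | d

Nullable set = {Start, W, Z}.
ε ∈ L(G) since Start is nullable, so keep Start → ε.
Expand every rule over subsets of its nullable positions: Start → Z W gives Z W | W. W → d Z gives d Z | d.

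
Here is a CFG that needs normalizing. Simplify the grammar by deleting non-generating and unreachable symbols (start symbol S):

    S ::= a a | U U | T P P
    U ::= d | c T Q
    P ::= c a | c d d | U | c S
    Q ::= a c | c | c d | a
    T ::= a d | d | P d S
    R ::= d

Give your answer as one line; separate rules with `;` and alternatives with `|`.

Generating nonterminals: {P, Q, R, S, T, U}.
Reachable from S after that: {P, Q, S, T, U}.
Removed useless symbols: {R} and every production mentioning them.

S ::= a a | U U | T P P; U ::= d | c T Q; P ::= c a | c d d | U | c S; Q ::= a c | c | c d | a; T ::= a d | d | P d S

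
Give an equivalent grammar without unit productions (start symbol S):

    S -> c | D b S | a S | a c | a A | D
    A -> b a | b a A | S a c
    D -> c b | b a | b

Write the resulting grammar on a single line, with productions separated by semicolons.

S -> c b | b a | b | c | D b S | a S | a c | a A; A -> b a | b a A | S a c; D -> c b | b a | b

Unit pairs: S ⇒* {D}.
For every A with A ⇒* B via unit rules, add B's non-unit alternatives to A; then delete every rule of the form X → Y.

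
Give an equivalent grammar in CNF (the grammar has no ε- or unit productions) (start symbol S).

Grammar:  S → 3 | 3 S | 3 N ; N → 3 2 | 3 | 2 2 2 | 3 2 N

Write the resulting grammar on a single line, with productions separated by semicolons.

Introduce a nonterminal for each terminal appearing in a rule of length ≥ 2: X1 → 3, X2 → 2.
Binarize each right-hand side of length ≥ 3 by chaining fresh nonterminals (Y1, Y2, …): affected rules were N → X2 X2 X2; N → X1 X2 N.

S → 3 | X1 S | X1 N; N → X1 X2 | 3 | X2 Y1 | X1 Y2; X1 → 3; X2 → 2; Y1 → X2 X2; Y2 → X2 N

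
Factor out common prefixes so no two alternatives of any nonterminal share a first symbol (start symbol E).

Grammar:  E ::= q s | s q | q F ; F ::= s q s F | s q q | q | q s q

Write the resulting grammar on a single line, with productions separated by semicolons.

E ::= s q | q E'; F ::= s q F' | q F''; E' ::= s | F; F' ::= s F | q; F'' ::= ε | s q

E has alternatives sharing prefix 'q': factor to E → q E' with E' → s | F.
F has alternatives sharing prefix 's q': factor to F → s q F' with F' → s F | q.
F has alternatives sharing prefix 'q': factor to F → q F'' with F'' → ε | s q.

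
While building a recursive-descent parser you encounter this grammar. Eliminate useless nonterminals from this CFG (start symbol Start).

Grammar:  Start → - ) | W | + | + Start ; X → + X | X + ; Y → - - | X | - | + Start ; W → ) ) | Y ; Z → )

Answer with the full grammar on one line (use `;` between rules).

Start → - ) | W | + | + Start; Y → - - | - | + Start; W → ) ) | Y

Generating nonterminals: {Start, W, Y, Z}.
Reachable from Start after that: {Start, W, Y}.
Removed useless symbols: {X, Z} and every production mentioning them.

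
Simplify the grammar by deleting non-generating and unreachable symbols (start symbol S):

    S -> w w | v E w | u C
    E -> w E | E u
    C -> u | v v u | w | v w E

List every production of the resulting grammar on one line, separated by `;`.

S -> w w | u C; C -> u | v v u | w

Generating nonterminals: {C, S}.
Reachable from S after that: {C, S}.
Removed useless symbols: {E} and every production mentioning them.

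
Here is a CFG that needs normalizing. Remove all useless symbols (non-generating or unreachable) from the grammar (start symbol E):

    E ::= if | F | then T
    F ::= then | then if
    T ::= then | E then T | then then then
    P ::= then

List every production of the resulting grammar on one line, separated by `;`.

Generating nonterminals: {E, F, P, T}.
Reachable from E after that: {E, F, T}.
Removed useless symbols: {P} and every production mentioning them.

E ::= if | F | then T; F ::= then | then if; T ::= then | E then T | then then then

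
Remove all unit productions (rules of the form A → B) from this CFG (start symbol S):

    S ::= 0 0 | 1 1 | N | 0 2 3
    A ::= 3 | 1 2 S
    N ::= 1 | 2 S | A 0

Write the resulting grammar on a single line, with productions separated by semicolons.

Unit pairs: S ⇒* {N}.
For every A with A ⇒* B via unit rules, add B's non-unit alternatives to A; then delete every rule of the form X → Y.

S ::= 0 0 | 1 1 | 0 2 3 | 1 | 2 S | A 0; A ::= 3 | 1 2 S; N ::= 1 | 2 S | A 0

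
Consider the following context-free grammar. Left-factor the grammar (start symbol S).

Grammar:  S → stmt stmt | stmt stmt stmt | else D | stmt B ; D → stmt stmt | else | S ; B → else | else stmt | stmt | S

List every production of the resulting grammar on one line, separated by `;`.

S → else D | stmt S'; D → stmt stmt | else | S; B → stmt | S | else B'; S' → B | stmt S''; B' → ε | stmt; S'' → ε | stmt

S has alternatives sharing prefix 'stmt': factor to S → stmt S' with S' → stmt | stmt stmt | B.
B has alternatives sharing prefix 'else': factor to B → else B' with B' → ε | stmt.
S' has alternatives sharing prefix 'stmt': factor to S' → stmt S'' with S'' → ε | stmt.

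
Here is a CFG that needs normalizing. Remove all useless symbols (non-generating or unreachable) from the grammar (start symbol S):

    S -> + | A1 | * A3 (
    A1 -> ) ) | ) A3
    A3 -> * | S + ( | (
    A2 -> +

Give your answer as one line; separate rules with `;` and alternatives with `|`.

Generating nonterminals: {A1, A2, A3, S}.
Reachable from S after that: {A1, A3, S}.
Removed useless symbols: {A2} and every production mentioning them.

S -> + | A1 | * A3 (; A1 -> ) ) | ) A3; A3 -> * | S + ( | (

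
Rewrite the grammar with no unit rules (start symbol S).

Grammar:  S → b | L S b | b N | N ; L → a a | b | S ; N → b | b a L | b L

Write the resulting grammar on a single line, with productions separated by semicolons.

S → b | L S b | b N | b a L | b L; L → a a | b | L S b | b N | b a L | b L; N → b | b a L | b L

Unit pairs: L ⇒* {N, S}; S ⇒* {N}.
Replace each nonterminal's rules with the union of the non-unit rules of every nonterminal it unit-derives.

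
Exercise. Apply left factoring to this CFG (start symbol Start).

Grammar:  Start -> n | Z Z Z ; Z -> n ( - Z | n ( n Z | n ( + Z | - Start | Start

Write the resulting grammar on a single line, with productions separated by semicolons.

Z has alternatives sharing prefix 'n (': factor to Z → n ( Z1 with Z1 → - Z | n Z | + Z.

Start -> n | Z Z Z; Z -> - Start | Start | n ( Z1; Z1 -> - Z | n Z | + Z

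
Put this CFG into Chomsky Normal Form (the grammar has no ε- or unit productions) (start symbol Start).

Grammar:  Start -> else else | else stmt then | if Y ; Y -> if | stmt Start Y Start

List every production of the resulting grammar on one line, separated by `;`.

Introduce a nonterminal for each terminal appearing in a rule of length ≥ 2: X1 → else, X2 → stmt, X3 → then, X4 → if.
Binarize each right-hand side of length ≥ 3 by chaining fresh nonterminals (Y1, Y2, …): affected rules were Start → X1 X2 X3; Y → X2 Start Y Start.

Start -> X1 X1 | X1 Y1 | X4 Y; Y -> if | X2 Y2; X1 -> else; X2 -> stmt; X3 -> then; X4 -> if; Y1 -> X2 X3; Y2 -> Start Y3; Y3 -> Y Start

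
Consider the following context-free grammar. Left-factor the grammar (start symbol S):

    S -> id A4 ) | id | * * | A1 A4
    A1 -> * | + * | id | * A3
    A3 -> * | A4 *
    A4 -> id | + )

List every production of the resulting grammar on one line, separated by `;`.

S -> * * | A1 A4 | id S'; A1 -> + * | id | * A1'; A3 -> * | A4 *; A4 -> id | + ); S' -> A4 ) | ε; A1' -> ε | A3

S has alternatives sharing prefix 'id': factor to S → id S' with S' → A4 ) | ε.
A1 has alternatives sharing prefix '*': factor to A1 → * A1' with A1' → ε | A3.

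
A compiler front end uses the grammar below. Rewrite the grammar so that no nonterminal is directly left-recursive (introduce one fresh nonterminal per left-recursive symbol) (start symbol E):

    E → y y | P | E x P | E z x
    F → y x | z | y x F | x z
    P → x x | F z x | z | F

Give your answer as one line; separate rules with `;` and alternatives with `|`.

E → y y E' | P E'; F → y x | z | y x F | x z; P → x x | F z x | z | F; E' → x P E' | z x E' | ε

Directly left-recursive nonterminal: E.
For E: α = {x P, z x}, β = {y y, P}. Rewrite as E → β E' and E' → α E' | ε.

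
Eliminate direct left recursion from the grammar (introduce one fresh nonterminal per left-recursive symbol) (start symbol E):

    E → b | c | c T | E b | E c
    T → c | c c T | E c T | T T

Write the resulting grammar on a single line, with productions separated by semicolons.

Directly left-recursive nonterminals: E, T.
For E: α = {b, c}, β = {b, c, c T}. Rewrite as E → β E' and E' → α E' | ε.
For T: α = {T}, β = {c, c c T, E c T}. Rewrite as T → β T' and T' → α T' | ε.

E → b E' | c E' | c T E'; T → c T' | c c T T' | E c T T'; E' → b E' | c E' | ε; T' → T T' | ε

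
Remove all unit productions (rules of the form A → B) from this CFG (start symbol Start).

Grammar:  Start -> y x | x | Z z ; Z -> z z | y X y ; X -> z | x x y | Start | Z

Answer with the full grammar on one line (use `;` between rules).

Unit pairs: X ⇒* {Start, Z}.
For every A with A ⇒* B via unit rules, add B's non-unit alternatives to A; then delete every rule of the form X → Y.

Start -> y x | x | Z z; Z -> z z | y X y; X -> z z | y X y | y x | x | Z z | z | x x y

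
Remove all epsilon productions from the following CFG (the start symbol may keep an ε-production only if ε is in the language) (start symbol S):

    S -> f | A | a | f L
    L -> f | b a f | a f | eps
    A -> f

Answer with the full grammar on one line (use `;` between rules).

S -> f | A | a | f L; L -> f | b a f | a f; A -> f

The nullable symbols are {L}.
ε ∉ L(G), so no ε-production is kept.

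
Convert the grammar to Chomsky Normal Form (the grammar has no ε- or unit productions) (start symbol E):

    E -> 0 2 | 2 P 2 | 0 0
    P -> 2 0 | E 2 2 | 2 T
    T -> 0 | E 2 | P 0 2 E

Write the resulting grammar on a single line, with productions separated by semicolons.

E -> X1 X2 | X2 Y1 | X1 X1; P -> X2 X1 | E Y2 | X2 T; T -> 0 | E X2 | P Y3; X1 -> 0; X2 -> 2; Y1 -> P X2; Y2 -> X2 X2; Y3 -> X1 Y4; Y4 -> X2 E

Introduce a nonterminal for each terminal appearing in a rule of length ≥ 2: X1 → 0, X2 → 2.
Binarize each right-hand side of length ≥ 3 by chaining fresh nonterminals (Y1, Y2, …): affected rules were E → X2 P X2; P → E X2 X2; T → P X1 X2 E.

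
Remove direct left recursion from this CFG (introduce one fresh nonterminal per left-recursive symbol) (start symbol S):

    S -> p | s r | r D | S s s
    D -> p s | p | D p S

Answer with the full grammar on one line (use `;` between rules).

S, D are directly left-recursive.
For S: α = {s s}, β = {p, s r, r D}. Rewrite as S → β S' and S' → α S' | ε.
For D: α = {p S}, β = {p s, p}. Rewrite as D → β D' and D' → α D' | ε.

S -> p S' | s r S' | r D S'; D -> p s D' | p D'; S' -> s s S' | eps; D' -> p S D' | eps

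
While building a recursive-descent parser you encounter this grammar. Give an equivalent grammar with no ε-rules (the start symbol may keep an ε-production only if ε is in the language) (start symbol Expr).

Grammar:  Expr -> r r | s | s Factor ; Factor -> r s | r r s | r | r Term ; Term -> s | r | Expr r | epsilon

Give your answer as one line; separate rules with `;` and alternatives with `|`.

Nullable set = {Term}.
ε ∉ L(G), so no ε-production is kept.

Expr -> r r | s | s Factor; Factor -> r s | r r s | r | r Term; Term -> s | r | Expr r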